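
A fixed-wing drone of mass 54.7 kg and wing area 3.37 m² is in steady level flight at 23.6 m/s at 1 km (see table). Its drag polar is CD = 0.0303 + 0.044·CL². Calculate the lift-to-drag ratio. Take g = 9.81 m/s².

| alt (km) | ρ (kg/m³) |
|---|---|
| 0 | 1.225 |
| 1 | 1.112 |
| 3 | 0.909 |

At 1 km, from the table: ρ = 1.112 kg/m³.
Weight W = mg = 54.7 × 9.81 = 536.61 N; in level flight L = W.
q = ½ρv² = ½ × 1.112 × 23.6² = 309.7 Pa.
CL = W/(q·S) = 536.61 / (309.7 × 3.37) = 0.5142.
CD = 0.0303 + 0.044 × 0.5142² = 0.04193.
L/D = CL/CD = 0.5142 / 0.04193 = 12.3

L/D = 12.3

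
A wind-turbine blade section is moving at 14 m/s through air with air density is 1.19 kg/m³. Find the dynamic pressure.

q = ½ρv² = ½ × 1.19 × 14² = 117 Pa

q = 117 Pa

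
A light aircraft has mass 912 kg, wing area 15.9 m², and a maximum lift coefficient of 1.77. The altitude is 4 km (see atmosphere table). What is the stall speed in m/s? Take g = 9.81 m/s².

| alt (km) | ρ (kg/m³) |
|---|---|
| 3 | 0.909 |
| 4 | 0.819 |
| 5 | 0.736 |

V_stall = 27.9 m/s

At 4 km, from the table: ρ = 0.819 kg/m³.
Stall occurs when L = W at CL,max. W = mg = 912 × 9.81 = 8947 N.
From L = ½ρV²S·CL,max = W: V_stall = √(2W/(ρSCL,max)) = √(2·8947/(0.819·15.9·1.77))
V_stall = √776.3 = 27.9 m/s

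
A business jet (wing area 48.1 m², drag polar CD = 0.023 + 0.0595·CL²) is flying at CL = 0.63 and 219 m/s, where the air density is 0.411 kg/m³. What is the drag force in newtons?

CD = 0.023 + 0.0595 × 0.63² = 0.04662
D = ½ρv²S·CD = ½ × 0.411 × 219² × 48.1 × 0.04662 = 22100 N

D = 22100 N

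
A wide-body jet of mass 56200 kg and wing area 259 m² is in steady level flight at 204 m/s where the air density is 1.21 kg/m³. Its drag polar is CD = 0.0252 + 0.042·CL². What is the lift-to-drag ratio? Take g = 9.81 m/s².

In steady level flight, lift balances weight: W = mg = 56200 × 9.81 = 5.5132×10^5 N.
Dynamic pressure q = 0.5 × 1.21 × 204² = 25180 Pa.
CL = W/(q·S) = 5.5132×10^5 / (25180 × 259) = 0.08455.
CD = 0.0252 + 0.042 × 0.08455² = 0.0255.
L/D = CL/CD = 0.08455 / 0.0255 = 3.32

L/D = 3.32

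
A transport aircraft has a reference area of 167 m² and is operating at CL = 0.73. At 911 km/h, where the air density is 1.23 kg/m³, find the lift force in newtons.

L = 4.8×10^6 N

Convert speed: v = 911 km/h ÷ 3.6 = 253.1 m/s.
L = ½ρv²S·CL = ½ × 1.23 × 253.1² × 167 × 0.73 = 4.8×10^6 N ≈ 4800 kN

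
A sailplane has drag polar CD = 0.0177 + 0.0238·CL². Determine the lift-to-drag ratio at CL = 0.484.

L/D = 20.8

CD = 0.0177 + 0.0238 × 0.484² = 0.02328
L/D = CL/CD = 0.484 / 0.02328 = 20.8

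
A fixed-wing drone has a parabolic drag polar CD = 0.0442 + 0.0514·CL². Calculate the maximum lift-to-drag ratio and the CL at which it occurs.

(L/D)max = 10.5, at CL = 0.927

For CD = CD0 + K·CL², (L/D)max occurs at CL* = √(CD0/K) and equals 1/(2√(K·CD0)).
(L/D)max = 1/(2√(0.0514 × 0.0442)) = 1/(2 × 0.04766) = 10.5
CL* = √(0.0442/0.0514) = 0.927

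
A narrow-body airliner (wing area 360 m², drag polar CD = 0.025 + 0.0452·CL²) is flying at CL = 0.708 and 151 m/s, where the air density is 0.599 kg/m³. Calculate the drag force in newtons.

D = 1.17×10^5 N

CD = 0.025 + 0.0452 × 0.708² = 0.04766
D = ½ρv²S·CD = ½ × 0.599 × 151² × 360 × 0.04766 = 1.17×10^5 N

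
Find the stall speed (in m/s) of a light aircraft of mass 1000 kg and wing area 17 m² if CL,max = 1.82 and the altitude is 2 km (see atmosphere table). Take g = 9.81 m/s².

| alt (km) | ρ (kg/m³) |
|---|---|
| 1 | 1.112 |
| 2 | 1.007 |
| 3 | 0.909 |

V_stall = 25.1 m/s

At 2 km, from the table: ρ = 1.007 kg/m³.
At stall, lift equals weight: L = W = m·g = 1000 × 9.81 = 9810 N.
V_stall = √(2W/(ρ·S·CL,max)) = √(2 × 9810 / (1.007 × 17 × 1.82))
V_stall = √629.7 = 25.1 m/s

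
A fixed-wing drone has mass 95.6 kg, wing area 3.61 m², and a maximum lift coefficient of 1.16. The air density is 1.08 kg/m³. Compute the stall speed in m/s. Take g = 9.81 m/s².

V_stall = 20.4 m/s

Weight W = mg = 95.6 × 9.81 = 937.8 N.
V_stall = √(2W/(ρ·S·CL,max)) = √(2 × 937.8 / (1.08 × 3.61 × 1.16))
V_stall = √414.7 = 20.4 m/s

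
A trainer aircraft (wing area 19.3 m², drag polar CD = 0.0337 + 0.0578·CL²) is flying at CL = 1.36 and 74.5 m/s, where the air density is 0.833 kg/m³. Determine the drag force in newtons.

CD = 0.0337 + 0.0578 × 1.36² = 0.1406
D = ½ρv²S·CD = ½ × 0.833 × 74.5² × 19.3 × 0.1406 = 6270 N

D = 6270 N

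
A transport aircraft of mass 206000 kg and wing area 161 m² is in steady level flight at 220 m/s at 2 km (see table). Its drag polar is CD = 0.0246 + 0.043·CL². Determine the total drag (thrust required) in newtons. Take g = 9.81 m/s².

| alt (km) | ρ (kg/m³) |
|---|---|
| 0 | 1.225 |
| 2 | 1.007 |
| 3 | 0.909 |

D = 1.41×10^5 N

At 2 km, from the table: ρ = 1.007 kg/m³.
In steady level flight, lift balances weight: W = mg = 206000 × 9.81 = 2.0209×10^6 N.
q = ½ρv² = ½ × 1.007 × 220² = 24370 Pa.
CL = W/(q·S) = 2.0209×10^6 / (24370 × 161) = 0.5151.
CD = 0.0246 + 0.043 × 0.5151² = 0.03601.
D = q·S·CD = 24370 × 161 × 0.03601 = 1.413×10^5 N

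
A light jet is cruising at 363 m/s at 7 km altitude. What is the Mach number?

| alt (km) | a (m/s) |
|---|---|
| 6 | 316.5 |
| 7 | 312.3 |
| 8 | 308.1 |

At 7 km, from the table: a = 312.3 m/s.
M = v/a = 363 / 312.3 = 1.16

M = 1.16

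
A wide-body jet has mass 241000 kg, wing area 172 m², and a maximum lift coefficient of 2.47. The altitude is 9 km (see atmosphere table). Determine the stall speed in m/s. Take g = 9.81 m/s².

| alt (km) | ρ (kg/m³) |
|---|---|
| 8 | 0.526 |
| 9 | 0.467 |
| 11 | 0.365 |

V_stall = 154 m/s

At 9 km, from the table: ρ = 0.467 kg/m³.
At stall, lift equals weight: L = W = m·g = 241000 × 9.81 = 2.364×10^6 N.
From L = ½ρV²S·CL,max = W: V_stall = √(2W/(ρSCL,max)) = √(2·2.364×10^6/(0.467·172·2.47))
V_stall = √23830 = 154 m/s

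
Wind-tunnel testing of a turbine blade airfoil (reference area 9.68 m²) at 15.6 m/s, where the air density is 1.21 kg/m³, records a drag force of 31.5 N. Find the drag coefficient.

From D = ½ρv²S·CD, rearranging gives CD = 2D/(ρv²S).
CD = 2 × 31.5 / (1.21 × 15.6² × 9.68) = 0.0221

CD = 0.0221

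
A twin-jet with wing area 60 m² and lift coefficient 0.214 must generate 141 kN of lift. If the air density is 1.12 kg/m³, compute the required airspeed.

v = 140 m/s

L = ½ρv²S·CL ⇒ v = √(2L/(ρ·S·CL))
v = √(2 × 1.41×10^5 / (1.12 × 60 × 0.214)) = √19610 = 140 m/s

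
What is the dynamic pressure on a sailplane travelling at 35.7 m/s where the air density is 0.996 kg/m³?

q = 635 Pa

q = ½ρv² = ½ × 0.996 × 35.7² = 635 Pa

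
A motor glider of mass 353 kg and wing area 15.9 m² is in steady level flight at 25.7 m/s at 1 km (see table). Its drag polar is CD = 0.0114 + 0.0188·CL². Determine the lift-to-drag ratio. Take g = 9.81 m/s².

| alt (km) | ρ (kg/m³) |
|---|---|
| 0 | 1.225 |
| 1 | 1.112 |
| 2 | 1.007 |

At 1 km, from the table: ρ = 1.112 kg/m³.
Weight W = mg = 353 × 9.81 = 3462.9 N; in level flight L = W.
q = ½ρv² = ½ × 1.112 × 25.7² = 367.2 Pa.
Required CL = L/(qS) = 3462.9/(367.2·15.9) = 0.5931.
CD = 0.0114 + 0.0188 × 0.5931² = 0.01801.
L/D = CL/CD = 0.5931 / 0.01801 = 32.9

L/D = 32.9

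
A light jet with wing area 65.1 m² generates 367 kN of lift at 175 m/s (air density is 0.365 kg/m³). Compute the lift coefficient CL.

From L = ½ρv²S·CL, rearranging gives CL = 2L/(ρv²S).
CL = 2 × 3.67×10^5 / (0.365 × 175² × 65.1) = 1.01

CL = 1.01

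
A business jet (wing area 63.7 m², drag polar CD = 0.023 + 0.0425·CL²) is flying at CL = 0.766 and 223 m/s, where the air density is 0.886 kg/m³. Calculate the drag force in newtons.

CD = 0.023 + 0.0425 × 0.766² = 0.04794
D = ½ρv²S·CD = ½ × 0.886 × 223² × 63.7 × 0.04794 = 67300 N

D = 67300 N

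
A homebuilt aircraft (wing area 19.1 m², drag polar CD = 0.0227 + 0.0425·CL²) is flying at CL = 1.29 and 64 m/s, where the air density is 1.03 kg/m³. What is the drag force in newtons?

D = 3760 N

CD = 0.0227 + 0.0425 × 1.29² = 0.09342
D = ½ρv²S·CD = ½ × 1.03 × 64² × 19.1 × 0.09342 = 3760 N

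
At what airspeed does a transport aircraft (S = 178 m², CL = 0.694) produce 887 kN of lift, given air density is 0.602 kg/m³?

v = 154 m/s

L = ½ρv²S·CL ⇒ v = √(2L/(ρ·S·CL))
v = √(2 × 8.87×10^5 / (0.602 × 178 × 0.694)) = √23850 = 154 m/s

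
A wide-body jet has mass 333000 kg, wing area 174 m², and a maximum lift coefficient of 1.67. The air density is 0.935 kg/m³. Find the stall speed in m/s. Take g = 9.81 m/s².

V_stall = 155 m/s

At stall, lift equals weight: L = W = m·g = 333000 × 9.81 = 3.267×10^6 N.
From L = ½ρV²S·CL,max = W: V_stall = √(2W/(ρSCL,max)) = √(2·3.267×10^6/(0.935·174·1.67))
V_stall = √24050 = 155 m/s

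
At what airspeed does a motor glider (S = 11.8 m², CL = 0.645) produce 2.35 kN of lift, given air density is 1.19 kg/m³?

v = 22.8 m/s

L = ½ρv²S·CL ⇒ v = √(2L/(ρ·S·CL))
v = √(2 × 2350 / (1.19 × 11.8 × 0.645)) = √518.9 = 22.8 m/s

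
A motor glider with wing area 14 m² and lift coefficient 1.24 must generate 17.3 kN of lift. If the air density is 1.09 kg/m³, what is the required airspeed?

v = 42.8 m/s

L = ½ρv²S·CL ⇒ v = √(2L/(ρ·S·CL))
v = √(2 × 17300 / (1.09 × 14 × 1.24)) = √1829 = 42.8 m/s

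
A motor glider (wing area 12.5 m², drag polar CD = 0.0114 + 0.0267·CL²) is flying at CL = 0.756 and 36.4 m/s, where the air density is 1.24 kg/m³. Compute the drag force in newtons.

D = 274 N

CD = 0.0114 + 0.0267 × 0.756² = 0.02666
D = ½ρv²S·CD = ½ × 1.24 × 36.4² × 12.5 × 0.02666 = 274 N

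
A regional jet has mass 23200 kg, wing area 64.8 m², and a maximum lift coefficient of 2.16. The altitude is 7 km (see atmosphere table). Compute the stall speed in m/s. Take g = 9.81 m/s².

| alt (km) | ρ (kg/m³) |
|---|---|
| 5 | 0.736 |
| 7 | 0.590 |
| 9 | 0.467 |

At 7 km, from the table: ρ = 0.590 kg/m³.
At stall, lift equals weight: L = W = m·g = 23200 × 9.81 = 2.276×10^5 N.
From L = ½ρV²S·CL,max = W: V_stall = √(2W/(ρSCL,max)) = √(2·2.276×10^5/(0.59·64.8·2.16))
V_stall = √5512 = 74.2 m/s

V_stall = 74.2 m/s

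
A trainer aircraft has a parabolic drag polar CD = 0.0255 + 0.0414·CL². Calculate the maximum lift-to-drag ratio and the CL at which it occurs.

(L/D)max = 15.4, at CL = 0.785

For CD = CD0 + K·CL², (L/D)max occurs at CL* = √(CD0/K) and equals 1/(2√(K·CD0)).
(L/D)max = 1/(2√(0.0414 × 0.0255)) = 1/(2 × 0.03249) = 15.4
CL* = √(0.0255/0.0414) = 0.785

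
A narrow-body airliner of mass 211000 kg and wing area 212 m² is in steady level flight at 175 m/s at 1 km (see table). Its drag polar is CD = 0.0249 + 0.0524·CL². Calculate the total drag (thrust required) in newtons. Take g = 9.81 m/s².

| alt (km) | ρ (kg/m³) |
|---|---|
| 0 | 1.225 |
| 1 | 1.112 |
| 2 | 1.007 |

D = 1.52×10^5 N

At 1 km, from the table: ρ = 1.112 kg/m³.
In steady level flight, lift balances weight: W = mg = 211000 × 9.81 = 2.0699×10^6 N.
q = ½ρv² = ½ × 1.112 × 175² = 17030 Pa.
CL = W/(q·S) = 2.0699×10^6 / (17030 × 212) = 0.5734.
CD = 0.0249 + 0.0524 × 0.5734² = 0.04213.
D = q·S·CD = 17030 × 212 × 0.04213 = 1.521×10^5 N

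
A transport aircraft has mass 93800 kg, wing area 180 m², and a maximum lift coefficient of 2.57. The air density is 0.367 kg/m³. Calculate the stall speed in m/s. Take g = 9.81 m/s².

V_stall = 104 m/s

Stall occurs when L = W at CL,max. W = mg = 93800 × 9.81 = 9.202×10^5 N.
From L = ½ρV²S·CL,max = W: V_stall = √(2W/(ρSCL,max)) = √(2·9.202×10^5/(0.367·180·2.57))
V_stall = √10840 = 104 m/s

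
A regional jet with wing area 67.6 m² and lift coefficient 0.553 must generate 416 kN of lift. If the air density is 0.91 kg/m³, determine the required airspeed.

L = ½ρv²S·CL ⇒ v = √(2L/(ρ·S·CL))
v = √(2 × 4.16×10^5 / (0.91 × 67.6 × 0.553)) = √24460 = 156 m/s

v = 156 m/s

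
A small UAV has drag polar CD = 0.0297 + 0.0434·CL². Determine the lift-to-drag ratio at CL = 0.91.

L/D = 13.9

CD = 0.0297 + 0.0434 × 0.91² = 0.06564
L/D = CL/CD = 0.91 / 0.06564 = 13.9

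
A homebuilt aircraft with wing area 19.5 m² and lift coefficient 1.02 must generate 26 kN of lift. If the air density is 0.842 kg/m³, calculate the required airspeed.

v = 55.7 m/s

L = ½ρv²S·CL ⇒ v = √(2L/(ρ·S·CL))
v = √(2 × 26000 / (0.842 × 19.5 × 1.02)) = √3105 = 55.7 m/s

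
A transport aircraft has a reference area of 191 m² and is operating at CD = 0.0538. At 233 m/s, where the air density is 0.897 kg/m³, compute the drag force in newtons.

D = ½ρv²S·CD = ½ × 0.897 × 233² × 191 × 0.0538 = 2.5×10^5 N ≈ 250 kN

D = 2.5×10^5 N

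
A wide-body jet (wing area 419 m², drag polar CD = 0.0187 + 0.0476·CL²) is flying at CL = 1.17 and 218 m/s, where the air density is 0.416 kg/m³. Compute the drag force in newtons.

D = 3.47×10^5 N

CD = 0.0187 + 0.0476 × 1.17² = 0.08386
D = ½ρv²S·CD = ½ × 0.416 × 218² × 419 × 0.08386 = 3.47×10^5 N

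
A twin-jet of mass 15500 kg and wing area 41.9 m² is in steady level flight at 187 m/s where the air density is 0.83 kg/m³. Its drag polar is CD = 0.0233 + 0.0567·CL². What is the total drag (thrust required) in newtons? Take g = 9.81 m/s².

In steady level flight, lift balances weight: W = mg = 15500 × 9.81 = 1.5206×10^5 N.
Dynamic pressure q = 0.5 × 0.83 × 187² = 14510 Pa.
CL = 2W/(ρv²S) = 2×1.5206×10^5/(0.83×187²×41.9) = 0.2501.
CD = 0.0233 + 0.0567 × 0.2501² = 0.02685.
D = q·S·CD = 14510 × 41.9 × 0.02685 = 16320 N

D = 16300 N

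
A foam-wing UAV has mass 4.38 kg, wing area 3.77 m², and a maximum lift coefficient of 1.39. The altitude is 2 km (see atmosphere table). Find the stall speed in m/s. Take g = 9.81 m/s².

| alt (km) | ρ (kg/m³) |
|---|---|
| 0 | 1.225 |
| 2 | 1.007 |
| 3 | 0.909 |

V_stall = 4.04 m/s

At 2 km, from the table: ρ = 1.007 kg/m³.
At stall, lift equals weight: L = W = m·g = 4.38 × 9.81 = 42.97 N.
V_stall = √(2W/(ρ·S·CL,max)) = √(2 × 42.97 / (1.007 × 3.77 × 1.39))
V_stall = √16.28 = 4.04 m/s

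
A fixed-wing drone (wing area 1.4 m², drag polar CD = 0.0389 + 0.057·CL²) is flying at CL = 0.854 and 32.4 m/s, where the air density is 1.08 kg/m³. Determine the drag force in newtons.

D = 63.9 N

CD = 0.0389 + 0.057 × 0.854² = 0.08047
D = ½ρv²S·CD = ½ × 1.08 × 32.4² × 1.4 × 0.08047 = 63.9 N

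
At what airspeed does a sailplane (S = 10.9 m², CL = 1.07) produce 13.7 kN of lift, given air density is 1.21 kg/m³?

L = ½ρv²S·CL ⇒ v = √(2L/(ρ·S·CL))
v = √(2 × 13700 / (1.21 × 10.9 × 1.07)) = √1942 = 44.1 m/s

v = 44.1 m/s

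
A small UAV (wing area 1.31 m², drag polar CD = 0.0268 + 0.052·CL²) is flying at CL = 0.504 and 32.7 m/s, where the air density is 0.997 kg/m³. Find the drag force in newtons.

CD = 0.0268 + 0.052 × 0.504² = 0.04001
D = ½ρv²S·CD = ½ × 0.997 × 32.7² × 1.31 × 0.04001 = 27.9 N

D = 27.9 N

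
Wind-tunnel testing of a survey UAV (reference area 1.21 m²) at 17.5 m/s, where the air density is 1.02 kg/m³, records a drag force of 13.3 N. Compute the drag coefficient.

CD = 0.0704

From D = ½ρv²S·CD, rearranging gives CD = 2D/(ρv²S).
CD = 2 × 13.3 / (1.02 × 17.5² × 1.21) = 0.0704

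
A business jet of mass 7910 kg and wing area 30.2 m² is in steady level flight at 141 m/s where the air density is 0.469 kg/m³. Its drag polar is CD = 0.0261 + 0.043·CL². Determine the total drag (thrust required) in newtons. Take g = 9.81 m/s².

D = 5510 N

In steady level flight, lift balances weight: W = mg = 7910 × 9.81 = 77597 N.
q = ½ρv² = ½ × 0.469 × 141² = 4662 Pa.
CL = 2W/(ρv²S) = 2×77597/(0.469×141²×30.2) = 0.5511.
CD = 0.0261 + 0.043 × 0.5511² = 0.03916.
D = q·S·CD = 4662 × 30.2 × 0.03916 = 5514 N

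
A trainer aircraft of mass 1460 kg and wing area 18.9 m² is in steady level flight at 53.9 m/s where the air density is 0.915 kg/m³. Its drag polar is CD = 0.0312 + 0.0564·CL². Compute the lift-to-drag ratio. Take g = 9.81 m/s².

L/D = 11.5

In steady level flight, lift balances weight: W = mg = 1460 × 9.81 = 14323 N.
q = ½ρv² = ½ × 0.915 × 53.9² = 1329 Pa.
Required CL = L/(qS) = 14323/(1329·18.9) = 0.5702.
CD = 0.0312 + 0.0564 × 0.5702² = 0.04953.
L/D = CL/CD = 0.5702 / 0.04953 = 11.5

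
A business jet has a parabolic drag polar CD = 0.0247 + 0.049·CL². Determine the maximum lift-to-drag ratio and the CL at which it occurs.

For CD = CD0 + K·CL², (L/D)max occurs at CL* = √(CD0/K) and equals 1/(2√(K·CD0)).
(L/D)max = 1/(2√(0.049 × 0.0247)) = 1/(2 × 0.03479) = 14.4
CL* = √(0.0247/0.049) = 0.71

(L/D)max = 14.4, at CL = 0.71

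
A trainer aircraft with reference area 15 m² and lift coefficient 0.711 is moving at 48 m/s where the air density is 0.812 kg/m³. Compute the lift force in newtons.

L = ½ρv²S·CL = ½ × 0.812 × 48² × 15 × 0.711 = 9980 N ≈ 9.98 kN

L = 9980 N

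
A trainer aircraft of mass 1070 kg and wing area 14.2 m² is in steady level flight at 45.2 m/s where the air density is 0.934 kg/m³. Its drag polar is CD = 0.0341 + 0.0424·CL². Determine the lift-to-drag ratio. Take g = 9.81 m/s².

L/D = 13

In steady level flight, lift balances weight: W = mg = 1070 × 9.81 = 10497 N.
Dynamic pressure q = 0.5 × 0.934 × 45.2² = 954.1 Pa.
CL = W/(q·S) = 10497 / (954.1 × 14.2) = 0.7748.
CD = 0.0341 + 0.0424 × 0.7748² = 0.05955.
L/D = CL/CD = 0.7748 / 0.05955 = 13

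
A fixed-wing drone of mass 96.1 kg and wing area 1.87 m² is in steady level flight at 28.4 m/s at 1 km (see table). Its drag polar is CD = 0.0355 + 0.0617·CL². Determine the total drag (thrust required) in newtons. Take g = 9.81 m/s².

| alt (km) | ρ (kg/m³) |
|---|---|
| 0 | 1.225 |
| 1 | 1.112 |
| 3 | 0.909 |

At 1 km, from the table: ρ = 1.112 kg/m³.
In steady level flight, lift balances weight: W = mg = 96.1 × 9.81 = 942.74 N.
Dynamic pressure q = 0.5 × 1.112 × 28.4² = 448.4 Pa.
CL = 2W/(ρv²S) = 2×942.74/(1.112×28.4²×1.87) = 1.124.
CD = 0.0355 + 0.0617 × 1.124² = 0.1135.
D = q·S·CD = 448.4 × 1.87 × 0.1135 = 95.16 N

D = 95.2 N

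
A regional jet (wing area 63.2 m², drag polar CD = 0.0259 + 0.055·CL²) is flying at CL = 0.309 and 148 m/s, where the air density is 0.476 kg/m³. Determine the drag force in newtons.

CD = 0.0259 + 0.055 × 0.309² = 0.03115
D = ½ρv²S·CD = ½ × 0.476 × 148² × 63.2 × 0.03115 = 10300 N

D = 10300 N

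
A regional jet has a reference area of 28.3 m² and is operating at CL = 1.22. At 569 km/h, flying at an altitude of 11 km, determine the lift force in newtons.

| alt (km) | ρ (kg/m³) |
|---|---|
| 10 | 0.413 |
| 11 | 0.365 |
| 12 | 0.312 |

At 11 km, from the table: ρ = 0.365 kg/m³.
Convert speed: v = 569 km/h ÷ 3.6 = 158.1 m/s.
Dynamic pressure q = ½ρv² = ½ × 0.365 × 158.1² = 4559 Pa.
L = q·S·CL = 4559 × 28.3 × 1.22 = 1.57×10^5 N ≈ 157 kN

L = 1.57×10^5 N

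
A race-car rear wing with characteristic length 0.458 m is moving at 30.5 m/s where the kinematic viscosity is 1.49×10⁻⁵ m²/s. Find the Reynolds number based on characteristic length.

Re = v·c/ν = 30.5 × 0.458 / (1.49×10⁻⁵) = 9.38×10^5

Re = 9.38×10^5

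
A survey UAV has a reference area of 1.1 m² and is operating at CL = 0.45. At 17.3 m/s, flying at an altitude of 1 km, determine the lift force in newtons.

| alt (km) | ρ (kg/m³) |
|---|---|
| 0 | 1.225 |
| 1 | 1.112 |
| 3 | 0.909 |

L = 82.4 N

At 1 km, from the table: ρ = 1.112 kg/m³.
Dynamic pressure q = ½ρv² = ½ × 1.112 × 17.3² = 166.4 Pa.
L = q·S·CL = 166.4 × 1.1 × 0.45 = 82.4 N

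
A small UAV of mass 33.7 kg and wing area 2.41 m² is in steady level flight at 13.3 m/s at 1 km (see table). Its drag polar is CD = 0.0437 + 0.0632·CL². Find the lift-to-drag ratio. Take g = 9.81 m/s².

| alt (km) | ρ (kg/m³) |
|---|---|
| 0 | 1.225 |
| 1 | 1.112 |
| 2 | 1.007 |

L/D = 8.37

At 1 km, from the table: ρ = 1.112 kg/m³.
In steady level flight, lift balances weight: W = mg = 33.7 × 9.81 = 330.6 N.
q = ½ρv² = ½ × 1.112 × 13.3² = 98.35 Pa.
Required CL = L/(qS) = 330.6/(98.35·2.41) = 1.395.
CD = 0.0437 + 0.0632 × 1.395² = 0.1666.
L/D = CL/CD = 1.395 / 0.1666 = 8.37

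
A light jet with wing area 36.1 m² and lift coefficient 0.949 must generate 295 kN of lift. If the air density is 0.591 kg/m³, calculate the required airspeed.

L = ½ρv²S·CL ⇒ v = √(2L/(ρ·S·CL))
v = √(2 × 2.95×10^5 / (0.591 × 36.1 × 0.949)) = √29140 = 171 m/s

v = 171 m/s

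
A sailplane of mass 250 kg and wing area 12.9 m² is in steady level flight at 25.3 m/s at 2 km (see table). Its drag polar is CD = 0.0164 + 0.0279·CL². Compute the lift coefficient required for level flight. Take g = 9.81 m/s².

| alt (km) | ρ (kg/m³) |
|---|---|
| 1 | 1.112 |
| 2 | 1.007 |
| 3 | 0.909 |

At 2 km, from the table: ρ = 1.007 kg/m³.
In steady level flight, lift balances weight: W = mg = 250 × 9.81 = 2452.5 N.
Dynamic pressure q = 0.5 × 1.007 × 25.3² = 322.3 Pa.
CL = 2W/(ρv²S) = 2×2452.5/(1.007×25.3²×12.9) = 0.5899.

CL = 0.59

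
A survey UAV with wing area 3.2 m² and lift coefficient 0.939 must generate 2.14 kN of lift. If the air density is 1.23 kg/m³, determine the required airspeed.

v = 34 m/s

L = ½ρv²S·CL ⇒ v = √(2L/(ρ·S·CL))
v = √(2 × 2140 / (1.23 × 3.2 × 0.939)) = √1158 = 34 m/s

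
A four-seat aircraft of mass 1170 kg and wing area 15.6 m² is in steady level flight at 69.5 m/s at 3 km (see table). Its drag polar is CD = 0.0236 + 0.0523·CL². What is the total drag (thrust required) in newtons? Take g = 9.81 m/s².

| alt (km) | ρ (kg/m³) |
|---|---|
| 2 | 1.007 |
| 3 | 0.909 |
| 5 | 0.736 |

D = 1010 N

At 3 km, from the table: ρ = 0.909 kg/m³.
Weight W = mg = 1170 × 9.81 = 11478 N; in level flight L = W.
q = ½ρv² = ½ × 0.909 × 69.5² = 2195 Pa.
CL = 2W/(ρv²S) = 2×11478/(0.909×69.5²×15.6) = 0.3351.
CD = 0.0236 + 0.0523 × 0.3351² = 0.02947.
D = q·S·CD = 2195 × 15.6 × 0.02947 = 1009 N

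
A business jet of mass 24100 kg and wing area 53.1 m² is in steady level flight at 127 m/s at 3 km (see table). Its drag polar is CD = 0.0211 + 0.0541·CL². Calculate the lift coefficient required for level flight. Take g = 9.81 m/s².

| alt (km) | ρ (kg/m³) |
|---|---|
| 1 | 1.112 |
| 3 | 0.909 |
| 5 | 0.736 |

CL = 0.607

At 3 km, from the table: ρ = 0.909 kg/m³.
In steady level flight, lift balances weight: W = mg = 24100 × 9.81 = 2.3642×10^5 N.
Dynamic pressure q = 0.5 × 0.909 × 127² = 7331 Pa.
CL = 2W/(ρv²S) = 2×2.3642×10^5/(0.909×127²×53.1) = 0.6074.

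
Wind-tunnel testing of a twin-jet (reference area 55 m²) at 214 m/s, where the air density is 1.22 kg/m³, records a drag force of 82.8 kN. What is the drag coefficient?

CD = 0.0539

From D = ½ρv²S·CD, rearranging gives CD = 2D/(ρv²S).
CD = 2 × 82800 / (1.22 × 214² × 55) = 0.0539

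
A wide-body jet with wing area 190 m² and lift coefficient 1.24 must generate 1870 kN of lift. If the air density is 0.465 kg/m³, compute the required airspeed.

L = ½ρv²S·CL ⇒ v = √(2L/(ρ·S·CL))
v = √(2 × 1.87×10^6 / (0.465 × 190 × 1.24)) = √34140 = 185 m/s

v = 185 m/s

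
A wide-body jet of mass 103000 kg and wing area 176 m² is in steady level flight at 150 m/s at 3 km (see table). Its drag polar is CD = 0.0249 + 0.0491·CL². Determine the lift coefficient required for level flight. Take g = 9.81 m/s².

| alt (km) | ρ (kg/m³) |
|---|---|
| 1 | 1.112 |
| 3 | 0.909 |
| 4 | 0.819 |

CL = 0.561

At 3 km, from the table: ρ = 0.909 kg/m³.
Weight W = mg = 103000 × 9.81 = 1.0104×10^6 N; in level flight L = W.
Dynamic pressure q = 0.5 × 0.909 × 150² = 10230 Pa.
CL = W/(q·S) = 1.0104×10^6 / (10230 × 176) = 0.5614.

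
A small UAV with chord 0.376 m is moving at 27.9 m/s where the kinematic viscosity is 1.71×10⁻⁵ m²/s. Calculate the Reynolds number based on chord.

Re = v·c/ν = 27.9 × 0.376 / (1.71×10⁻⁵) = 6.13×10^5

Re = 6.13×10^5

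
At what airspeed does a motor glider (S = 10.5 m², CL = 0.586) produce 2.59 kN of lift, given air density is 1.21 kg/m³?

v = 26.4 m/s

L = ½ρv²S·CL ⇒ v = √(2L/(ρ·S·CL))
v = √(2 × 2590 / (1.21 × 10.5 × 0.586)) = √695.8 = 26.4 m/s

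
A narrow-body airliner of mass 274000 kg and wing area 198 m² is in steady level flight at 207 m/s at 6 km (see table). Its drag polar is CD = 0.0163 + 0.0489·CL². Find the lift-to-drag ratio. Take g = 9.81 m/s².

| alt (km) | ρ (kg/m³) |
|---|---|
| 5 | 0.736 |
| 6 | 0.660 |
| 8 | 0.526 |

At 6 km, from the table: ρ = 0.660 kg/m³.
Weight W = mg = 274000 × 9.81 = 2.6879×10^6 N; in level flight L = W.
q = ½ρv² = ½ × 0.66 × 207² = 14140 Pa.
CL = 2W/(ρv²S) = 2×2.6879×10^6/(0.66×207²×198) = 0.9601.
CD = 0.0163 + 0.0489 × 0.9601² = 0.06137.
L/D = CL/CD = 0.9601 / 0.06137 = 15.6

L/D = 15.6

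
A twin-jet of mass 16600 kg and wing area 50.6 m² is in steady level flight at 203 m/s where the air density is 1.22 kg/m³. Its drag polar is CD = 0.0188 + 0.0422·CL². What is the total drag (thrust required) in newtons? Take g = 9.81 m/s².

Level flight ⇒ L = W = m·g = 16600 × 9.81 = 1.6285×10^5 N.
q = ½ρv² = ½ × 1.22 × 203² = 25140 Pa.
Required CL = L/(qS) = 1.6285×10^5/(25140·50.6) = 0.128.
CD = 0.0188 + 0.0422 × 0.128² = 0.01949.
D = q·S·CD = 25140 × 50.6 × 0.01949 = 24790 N

D = 24800 N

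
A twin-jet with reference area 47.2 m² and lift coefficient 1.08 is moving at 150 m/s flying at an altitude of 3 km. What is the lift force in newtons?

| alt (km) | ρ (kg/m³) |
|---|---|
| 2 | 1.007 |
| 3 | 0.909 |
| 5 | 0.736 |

At 3 km, from the table: ρ = 0.909 kg/m³.
Dynamic pressure q = ½ρv² = ½ × 0.909 × 150² = 10230 Pa.
L = q·S·CL = 10230 × 47.2 × 1.08 = 5.21×10^5 N ≈ 521 kN

L = 5.21×10^5 N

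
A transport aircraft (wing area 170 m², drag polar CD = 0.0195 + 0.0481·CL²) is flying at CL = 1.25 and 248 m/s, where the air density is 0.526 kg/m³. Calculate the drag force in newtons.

CD = 0.0195 + 0.0481 × 1.25² = 0.09466
D = ½ρv²S·CD = ½ × 0.526 × 248² × 170 × 0.09466 = 2.6×10^5 N

D = 2.6×10^5 N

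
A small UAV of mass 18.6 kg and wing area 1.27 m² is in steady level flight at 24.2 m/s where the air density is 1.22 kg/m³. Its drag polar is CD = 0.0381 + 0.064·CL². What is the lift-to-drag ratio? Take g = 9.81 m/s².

Weight W = mg = 18.6 × 9.81 = 182.47 N; in level flight L = W.
Dynamic pressure q = 0.5 × 1.22 × 24.2² = 357.2 Pa.
Required CL = L/(qS) = 182.47/(357.2·1.27) = 0.4022.
CD = 0.0381 + 0.064 × 0.4022² = 0.04845.
L/D = CL/CD = 0.4022 / 0.04845 = 8.3

L/D = 8.3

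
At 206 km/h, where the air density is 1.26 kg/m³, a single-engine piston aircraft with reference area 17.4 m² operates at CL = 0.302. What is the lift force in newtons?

Convert speed: v = 206 km/h ÷ 3.6 = 57.22 m/s.
Dynamic pressure q = ½ρv² = ½ × 1.26 × 57.22² = 2063 Pa.
L = q·S·CL = 2063 × 17.4 × 0.302 = 10800 N ≈ 10.8 kN

L = 10800 N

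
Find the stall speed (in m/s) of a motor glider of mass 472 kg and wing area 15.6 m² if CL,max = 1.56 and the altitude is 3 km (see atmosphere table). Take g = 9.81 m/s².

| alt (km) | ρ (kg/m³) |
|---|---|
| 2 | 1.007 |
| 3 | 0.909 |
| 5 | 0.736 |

At 3 km, from the table: ρ = 0.909 kg/m³.
At stall, lift equals weight: L = W = m·g = 472 × 9.81 = 4630 N.
V_stall = √(2W/(ρ·S·CL,max)) = √(2 × 4630 / (0.909 × 15.6 × 1.56))
V_stall = √418.6 = 20.5 m/s

V_stall = 20.5 m/s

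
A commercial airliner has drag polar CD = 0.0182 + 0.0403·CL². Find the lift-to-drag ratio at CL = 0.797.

L/D = 18.2

CD = 0.0182 + 0.0403 × 0.797² = 0.0438
L/D = CL/CD = 0.797 / 0.0438 = 18.2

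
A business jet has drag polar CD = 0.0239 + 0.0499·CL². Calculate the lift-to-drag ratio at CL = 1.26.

L/D = 12.2

CD = 0.0239 + 0.0499 × 1.26² = 0.1031
L/D = CL/CD = 1.26 / 0.1031 = 12.2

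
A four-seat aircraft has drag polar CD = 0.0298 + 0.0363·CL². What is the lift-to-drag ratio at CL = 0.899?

CD = 0.0298 + 0.0363 × 0.899² = 0.05914
L/D = CL/CD = 0.899 / 0.05914 = 15.2

L/D = 15.2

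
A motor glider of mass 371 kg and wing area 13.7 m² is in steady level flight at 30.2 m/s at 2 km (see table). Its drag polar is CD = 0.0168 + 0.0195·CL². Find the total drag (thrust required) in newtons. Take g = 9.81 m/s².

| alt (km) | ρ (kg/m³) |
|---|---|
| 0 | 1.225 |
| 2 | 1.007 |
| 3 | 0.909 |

D = 147 N

At 2 km, from the table: ρ = 1.007 kg/m³.
In steady level flight, lift balances weight: W = mg = 371 × 9.81 = 3639.5 N.
q = ½ρv² = ½ × 1.007 × 30.2² = 459.2 Pa.
CL = 2W/(ρv²S) = 2×3639.5/(1.007×30.2²×13.7) = 0.5785.
CD = 0.0168 + 0.0195 × 0.5785² = 0.02333.
D = q·S·CD = 459.2 × 13.7 × 0.02333 = 146.7 N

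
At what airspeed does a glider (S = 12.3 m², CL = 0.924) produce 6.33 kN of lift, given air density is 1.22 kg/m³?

v = 30.2 m/s

L = ½ρv²S·CL ⇒ v = √(2L/(ρ·S·CL))
v = √(2 × 6330 / (1.22 × 12.3 × 0.924)) = √913.1 = 30.2 m/s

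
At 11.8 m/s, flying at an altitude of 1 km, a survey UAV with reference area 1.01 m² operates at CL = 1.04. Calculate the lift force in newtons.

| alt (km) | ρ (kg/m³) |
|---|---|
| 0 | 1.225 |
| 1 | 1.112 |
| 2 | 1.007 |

At 1 km, from the table: ρ = 1.112 kg/m³.
Dynamic pressure q = ½ρv² = ½ × 1.112 × 11.8² = 77.42 Pa.
L = q·S·CL = 77.42 × 1.01 × 1.04 = 81.3 N

L = 81.3 N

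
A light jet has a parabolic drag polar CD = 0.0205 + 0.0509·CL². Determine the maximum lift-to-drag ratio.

(L/D)max = 15.5

For CD = CD0 + K·CL², (L/D)max occurs at CL* = √(CD0/K) and equals 1/(2√(K·CD0)).
(L/D)max = 1/(2√(0.0509 × 0.0205)) = 1/(2 × 0.0323) = 15.5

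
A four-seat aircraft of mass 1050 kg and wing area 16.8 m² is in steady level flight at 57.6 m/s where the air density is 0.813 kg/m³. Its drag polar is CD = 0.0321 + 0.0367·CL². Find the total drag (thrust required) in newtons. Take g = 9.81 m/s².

In steady level flight, lift balances weight: W = mg = 1050 × 9.81 = 10300 N.
Dynamic pressure q = 0.5 × 0.813 × 57.6² = 1349 Pa.
Required CL = L/(qS) = 10300/(1349·16.8) = 0.4546.
CD = 0.0321 + 0.0367 × 0.4546² = 0.03968.
D = q·S·CD = 1349 × 16.8 × 0.03968 = 899.2 N

D = 899 N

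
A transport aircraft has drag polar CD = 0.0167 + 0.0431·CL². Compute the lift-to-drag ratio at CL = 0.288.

CD = 0.0167 + 0.0431 × 0.288² = 0.02027
L/D = CL/CD = 0.288 / 0.02027 = 14.2

L/D = 14.2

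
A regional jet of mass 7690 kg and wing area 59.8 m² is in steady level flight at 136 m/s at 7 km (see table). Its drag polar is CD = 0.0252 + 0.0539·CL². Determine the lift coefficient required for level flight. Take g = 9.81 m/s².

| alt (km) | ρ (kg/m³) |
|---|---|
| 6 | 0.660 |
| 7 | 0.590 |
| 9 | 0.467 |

At 7 km, from the table: ρ = 0.590 kg/m³.
In steady level flight, lift balances weight: W = mg = 7690 × 9.81 = 75439 N.
Dynamic pressure q = 0.5 × 0.59 × 136² = 5456 Pa.
CL = 2W/(ρv²S) = 2×75439/(0.59×136²×59.8) = 0.2312.

CL = 0.231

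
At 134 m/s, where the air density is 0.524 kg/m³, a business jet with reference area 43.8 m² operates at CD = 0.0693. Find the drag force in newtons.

Dynamic pressure q = ½ρv² = ½ × 0.524 × 134² = 4704 Pa.
D = q·S·CD = 4704 × 43.8 × 0.0693 = 14300 N ≈ 14.3 kN

D = 14300 N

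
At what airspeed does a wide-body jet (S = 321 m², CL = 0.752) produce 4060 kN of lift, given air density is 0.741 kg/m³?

L = ½ρv²S·CL ⇒ v = √(2L/(ρ·S·CL))
v = √(2 × 4.06×10^6 / (0.741 × 321 × 0.752)) = √45400 = 213 m/s

v = 213 m/s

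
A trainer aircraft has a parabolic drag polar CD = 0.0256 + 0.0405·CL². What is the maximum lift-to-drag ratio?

For CD = CD0 + K·CL², (L/D)max occurs at CL* = √(CD0/K) and equals 1/(2√(K·CD0)).
(L/D)max = 1/(2√(0.0405 × 0.0256)) = 1/(2 × 0.0322) = 15.5

(L/D)max = 15.5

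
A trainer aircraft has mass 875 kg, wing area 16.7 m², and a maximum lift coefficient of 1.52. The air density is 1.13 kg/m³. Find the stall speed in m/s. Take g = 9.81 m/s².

Weight W = mg = 875 × 9.81 = 8584 N.
From L = ½ρV²S·CL,max = W: V_stall = √(2W/(ρSCL,max)) = √(2·8584/(1.13·16.7·1.52))
V_stall = √598.5 = 24.5 m/s

V_stall = 24.5 m/s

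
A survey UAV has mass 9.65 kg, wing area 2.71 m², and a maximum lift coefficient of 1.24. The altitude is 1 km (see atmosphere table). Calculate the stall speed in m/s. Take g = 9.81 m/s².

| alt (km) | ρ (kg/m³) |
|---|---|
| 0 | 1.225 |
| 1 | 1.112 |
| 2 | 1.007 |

At 1 km, from the table: ρ = 1.112 kg/m³.
Stall occurs when L = W at CL,max. W = mg = 9.65 × 9.81 = 94.67 N.
From L = ½ρV²S·CL,max = W: V_stall = √(2W/(ρSCL,max)) = √(2·94.67/(1.112·2.71·1.24))
V_stall = √50.67 = 7.12 m/s

V_stall = 7.12 m/s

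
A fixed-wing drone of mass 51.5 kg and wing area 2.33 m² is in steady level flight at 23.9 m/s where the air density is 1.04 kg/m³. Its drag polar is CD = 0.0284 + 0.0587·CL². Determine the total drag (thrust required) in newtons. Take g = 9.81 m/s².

D = 41.3 N

In steady level flight, lift balances weight: W = mg = 51.5 × 9.81 = 505.22 N.
Dynamic pressure q = 0.5 × 1.04 × 23.9² = 297 Pa.
CL = W/(q·S) = 505.22 / (297 × 2.33) = 0.73.
CD = 0.0284 + 0.0587 × 0.73² = 0.05968.
D = q·S·CD = 297 × 2.33 × 0.05968 = 41.3 N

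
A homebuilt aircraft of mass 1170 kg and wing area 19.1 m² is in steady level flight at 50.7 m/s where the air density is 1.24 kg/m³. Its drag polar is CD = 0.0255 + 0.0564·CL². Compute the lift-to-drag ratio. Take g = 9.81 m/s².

In steady level flight, lift balances weight: W = mg = 1170 × 9.81 = 11478 N.
q = ½ρv² = ½ × 1.24 × 50.7² = 1594 Pa.
Required CL = L/(qS) = 11478/(1594·19.1) = 0.3771.
CD = 0.0255 + 0.0564 × 0.3771² = 0.03352.
L/D = CL/CD = 0.3771 / 0.03352 = 11.2

L/D = 11.2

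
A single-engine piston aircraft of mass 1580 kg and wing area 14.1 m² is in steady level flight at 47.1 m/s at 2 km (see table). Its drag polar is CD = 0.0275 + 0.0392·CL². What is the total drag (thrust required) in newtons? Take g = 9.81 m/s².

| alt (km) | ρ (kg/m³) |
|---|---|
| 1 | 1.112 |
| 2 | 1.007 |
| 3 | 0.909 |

At 2 km, from the table: ρ = 1.007 kg/m³.
In steady level flight, lift balances weight: W = mg = 1580 × 9.81 = 15500 N.
Dynamic pressure q = 0.5 × 1.007 × 47.1² = 1117 Pa.
CL = 2W/(ρv²S) = 2×15500/(1.007×47.1²×14.1) = 0.9842.
CD = 0.0275 + 0.0392 × 0.9842² = 0.06547.
D = q·S·CD = 1117 × 14.1 × 0.06547 = 1031 N

D = 1030 N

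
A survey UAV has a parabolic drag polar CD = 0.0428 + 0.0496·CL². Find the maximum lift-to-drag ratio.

For CD = CD0 + K·CL², (L/D)max occurs at CL* = √(CD0/K) and equals 1/(2√(K·CD0)).
(L/D)max = 1/(2√(0.0496 × 0.0428)) = 1/(2 × 0.04607) = 10.9

(L/D)max = 10.9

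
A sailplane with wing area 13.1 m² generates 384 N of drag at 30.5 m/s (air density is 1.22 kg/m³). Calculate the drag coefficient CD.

CD = 0.0517

From D = ½ρv²S·CD, rearranging gives CD = 2D/(ρv²S).
CD = 2 × 384 / (1.22 × 30.5² × 13.1) = 0.0517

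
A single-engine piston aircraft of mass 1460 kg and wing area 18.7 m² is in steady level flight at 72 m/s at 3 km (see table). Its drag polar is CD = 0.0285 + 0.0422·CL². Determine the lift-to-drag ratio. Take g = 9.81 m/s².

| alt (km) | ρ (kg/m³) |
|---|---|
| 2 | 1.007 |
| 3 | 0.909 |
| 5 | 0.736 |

At 3 km, from the table: ρ = 0.909 kg/m³.
Level flight ⇒ L = W = m·g = 1460 × 9.81 = 14323 N.
q = ½ρv² = ½ × 0.909 × 72² = 2356 Pa.
Required CL = L/(qS) = 14323/(2356·18.7) = 0.3251.
CD = 0.0285 + 0.0422 × 0.3251² = 0.03296.
L/D = CL/CD = 0.3251 / 0.03296 = 9.86

L/D = 9.86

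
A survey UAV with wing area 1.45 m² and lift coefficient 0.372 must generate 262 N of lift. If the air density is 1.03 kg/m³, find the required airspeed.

L = ½ρv²S·CL ⇒ v = √(2L/(ρ·S·CL))
v = √(2 × 262 / (1.03 × 1.45 × 0.372)) = √943.2 = 30.7 m/s

v = 30.7 m/s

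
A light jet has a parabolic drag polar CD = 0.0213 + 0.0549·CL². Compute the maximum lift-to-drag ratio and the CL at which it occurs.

(L/D)max = 14.6, at CL = 0.623

For CD = CD0 + K·CL², (L/D)max occurs at CL* = √(CD0/K) and equals 1/(2√(K·CD0)).
(L/D)max = 1/(2√(0.0549 × 0.0213)) = 1/(2 × 0.0342) = 14.6
CL* = √(0.0213/0.0549) = 0.623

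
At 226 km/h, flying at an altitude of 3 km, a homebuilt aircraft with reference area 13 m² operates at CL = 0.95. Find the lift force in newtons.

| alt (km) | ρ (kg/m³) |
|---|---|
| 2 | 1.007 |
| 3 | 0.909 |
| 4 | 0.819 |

At 3 km, from the table: ρ = 0.909 kg/m³.
Convert speed: v = 226 km/h ÷ 3.6 = 62.78 m/s.
Dynamic pressure q = ½ρv² = ½ × 0.909 × 62.78² = 1791 Pa.
L = q·S·CL = 1791 × 13 × 0.95 = 22100 N ≈ 22.1 kN

L = 22100 N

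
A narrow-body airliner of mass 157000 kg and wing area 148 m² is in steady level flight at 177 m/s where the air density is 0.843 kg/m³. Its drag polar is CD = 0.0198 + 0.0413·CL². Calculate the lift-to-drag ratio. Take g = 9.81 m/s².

L/D = 17.3

Level flight ⇒ L = W = m·g = 157000 × 9.81 = 1.5402×10^6 N.
Dynamic pressure q = 0.5 × 0.843 × 177² = 13210 Pa.
Required CL = L/(qS) = 1.5402×10^6/(13210·148) = 0.7881.
CD = 0.0198 + 0.0413 × 0.7881² = 0.04545.
L/D = CL/CD = 0.7881 / 0.04545 = 17.3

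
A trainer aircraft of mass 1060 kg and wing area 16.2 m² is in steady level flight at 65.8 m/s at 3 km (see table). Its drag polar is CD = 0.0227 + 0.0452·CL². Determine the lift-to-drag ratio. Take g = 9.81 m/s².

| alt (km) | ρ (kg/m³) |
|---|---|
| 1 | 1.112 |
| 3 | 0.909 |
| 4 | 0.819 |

At 3 km, from the table: ρ = 0.909 kg/m³.
In steady level flight, lift balances weight: W = mg = 1060 × 9.81 = 10399 N.
q = ½ρv² = ½ × 0.909 × 65.8² = 1968 Pa.
CL = 2W/(ρv²S) = 2×10399/(0.909×65.8²×16.2) = 0.3262.
CD = 0.0227 + 0.0452 × 0.3262² = 0.02751.
L/D = CL/CD = 0.3262 / 0.02751 = 11.9

L/D = 11.9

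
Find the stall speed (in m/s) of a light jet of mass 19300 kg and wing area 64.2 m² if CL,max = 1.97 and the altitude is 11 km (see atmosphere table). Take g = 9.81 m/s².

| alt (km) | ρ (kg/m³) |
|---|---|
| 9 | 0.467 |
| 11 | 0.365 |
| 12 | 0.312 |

At 11 km, from the table: ρ = 0.365 kg/m³.
At stall, lift equals weight: L = W = m·g = 19300 × 9.81 = 1.893×10^5 N.
From L = ½ρV²S·CL,max = W: V_stall = √(2W/(ρSCL,max)) = √(2·1.893×10^5/(0.365·64.2·1.97))
V_stall = √8203 = 90.6 m/s

V_stall = 90.6 m/s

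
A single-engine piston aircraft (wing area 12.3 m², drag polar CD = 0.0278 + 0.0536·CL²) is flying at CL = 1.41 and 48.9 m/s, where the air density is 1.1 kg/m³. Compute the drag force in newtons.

D = 2170 N

CD = 0.0278 + 0.0536 × 1.41² = 0.1344
D = ½ρv²S·CD = ½ × 1.1 × 48.9² × 12.3 × 0.1344 = 2170 N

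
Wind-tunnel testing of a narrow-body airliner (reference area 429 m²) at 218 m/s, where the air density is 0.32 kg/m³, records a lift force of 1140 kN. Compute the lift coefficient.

From L = ½ρv²S·CL, rearranging gives CL = 2L/(ρv²S).
CL = 2 × 1.14×10^6 / (0.32 × 218² × 429) = 0.349

CL = 0.349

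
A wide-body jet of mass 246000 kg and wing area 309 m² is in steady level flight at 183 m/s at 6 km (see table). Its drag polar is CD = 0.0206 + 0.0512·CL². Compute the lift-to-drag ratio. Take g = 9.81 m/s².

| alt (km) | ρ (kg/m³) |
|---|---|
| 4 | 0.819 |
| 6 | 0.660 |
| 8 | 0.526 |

At 6 km, from the table: ρ = 0.660 kg/m³.
Weight W = mg = 246000 × 9.81 = 2.4133×10^6 N; in level flight L = W.
q = ½ρv² = ½ × 0.66 × 183² = 11050 Pa.
CL = W/(q·S) = 2.4133×10^6 / (11050 × 309) = 0.7067.
CD = 0.0206 + 0.0512 × 0.7067² = 0.04617.
L/D = CL/CD = 0.7067 / 0.04617 = 15.3

L/D = 15.3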